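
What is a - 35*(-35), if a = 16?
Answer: 1241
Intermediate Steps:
a - 35*(-35) = 16 - 35*(-35) = 16 + 1225 = 1241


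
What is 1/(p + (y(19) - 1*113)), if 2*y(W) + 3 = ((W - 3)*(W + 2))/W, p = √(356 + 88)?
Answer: -152570/15479089 - 2888*√111/15479089 ≈ -0.011822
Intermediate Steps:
p = 2*√111 (p = √444 = 2*√111 ≈ 21.071)
y(W) = -3/2 + (-3 + W)*(2 + W)/(2*W) (y(W) = -3/2 + (((W - 3)*(W + 2))/W)/2 = -3/2 + (((-3 + W)*(2 + W))/W)/2 = -3/2 + ((-3 + W)*(2 + W)/W)/2 = -3/2 + (-3 + W)*(2 + W)/(2*W))
1/(p + (y(19) - 1*113)) = 1/(2*√111 + ((-2 + (½)*19 - 3/19) - 1*113)) = 1/(2*√111 + ((-2 + 19/2 - 3*1/19) - 113)) = 1/(2*√111 + ((-2 + 19/2 - 3/19) - 113)) = 1/(2*√111 + (279/38 - 113)) = 1/(2*√111 - 4015/38) = 1/(-4015/38 + 2*√111)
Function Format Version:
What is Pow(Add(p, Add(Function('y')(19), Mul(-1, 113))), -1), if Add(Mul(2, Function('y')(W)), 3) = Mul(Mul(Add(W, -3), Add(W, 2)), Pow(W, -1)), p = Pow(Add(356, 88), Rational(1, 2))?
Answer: Add(Rational(-152570, 15479089), Mul(Rational(-2888, 15479089), Pow(111, Rational(1, 2)))) ≈ -0.011822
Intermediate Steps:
p = Mul(2, Pow(111, Rational(1, 2))) (p = Pow(444, Rational(1, 2)) = Mul(2, Pow(111, Rational(1, 2))) ≈ 21.071)
Function('y')(W) = Add(Rational(-3, 2), Mul(Rational(1, 2), Pow(W, -1), Add(-3, W), Add(2, W))) (Function('y')(W) = Add(Rational(-3, 2), Mul(Rational(1, 2), Mul(Mul(Add(W, -3), Add(W, 2)), Pow(W, -1)))) = Add(Rational(-3, 2), Mul(Rational(1, 2), Mul(Mul(Add(-3, W), Add(2, W)), Pow(W, -1)))) = Add(Rational(-3, 2), Mul(Rational(1, 2), Mul(Pow(W, -1), Add(-3, W), Add(2, W)))) = Add(Rational(-3, 2), Mul(Rational(1, 2), Pow(W, -1), Add(-3, W), Add(2, W))))
Pow(Add(p, Add(Function('y')(19), Mul(-1, 113))), -1) = Pow(Add(Mul(2, Pow(111, Rational(1, 2))), Add(Add(-2, Mul(Rational(1, 2), 19), Mul(-3, Pow(19, -1))), Mul(-1, 113))), -1) = Pow(Add(Mul(2, Pow(111, Rational(1, 2))), Add(Add(-2, Rational(19, 2), Mul(-3, Rational(1, 19))), -113)), -1) = Pow(Add(Mul(2, Pow(111, Rational(1, 2))), Add(Add(-2, Rational(19, 2), Rational(-3, 19)), -113)), -1) = Pow(Add(Mul(2, Pow(111, Rational(1, 2))), Add(Rational(279, 38), -113)), -1) = Pow(Add(Mul(2, Pow(111, Rational(1, 2))), Rational(-4015, 38)), -1) = Pow(Add(Rational(-4015, 38), Mul(2, Pow(111, Rational(1, 2)))), -1)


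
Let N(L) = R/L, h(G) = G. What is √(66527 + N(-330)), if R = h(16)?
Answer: √1811196255/165 ≈ 257.93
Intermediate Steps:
R = 16
N(L) = 16/L
√(66527 + N(-330)) = √(66527 + 16/(-330)) = √(66527 + 16*(-1/330)) = √(66527 - 8/165) = √(10976947/165) = √1811196255/165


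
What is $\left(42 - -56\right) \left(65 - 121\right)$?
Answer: $-5488$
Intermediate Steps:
$\left(42 - -56\right) \left(65 - 121\right) = \left(42 + 56\right) \left(-56\right) = 98 \left(-56\right) = -5488$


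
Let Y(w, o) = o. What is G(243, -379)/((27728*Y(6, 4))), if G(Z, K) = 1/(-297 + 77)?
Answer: -1/24400640 ≈ -4.0983e-8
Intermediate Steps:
G(Z, K) = -1/220 (G(Z, K) = 1/(-220) = -1/220)
G(243, -379)/((27728*Y(6, 4))) = -1/(220*(27728*4)) = -1/220/110912 = -1/220*1/110912 = -1/24400640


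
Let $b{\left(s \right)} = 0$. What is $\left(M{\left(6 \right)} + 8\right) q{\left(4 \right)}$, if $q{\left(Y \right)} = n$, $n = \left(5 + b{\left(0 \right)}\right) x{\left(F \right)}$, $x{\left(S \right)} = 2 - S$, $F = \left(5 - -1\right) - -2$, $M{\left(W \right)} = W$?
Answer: $-420$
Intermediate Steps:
$F = 8$ ($F = \left(5 + 1\right) + 2 = 6 + 2 = 8$)
$n = -30$ ($n = \left(5 + 0\right) \left(2 - 8\right) = 5 \left(2 - 8\right) = 5 \left(-6\right) = -30$)
$q{\left(Y \right)} = -30$
$\left(M{\left(6 \right)} + 8\right) q{\left(4 \right)} = \left(6 + 8\right) \left(-30\right) = 14 \left(-30\right) = -420$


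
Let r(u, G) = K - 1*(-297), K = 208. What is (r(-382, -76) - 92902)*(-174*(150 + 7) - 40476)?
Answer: 6263962218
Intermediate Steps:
r(u, G) = 505 (r(u, G) = 208 - 1*(-297) = 208 + 297 = 505)
(r(-382, -76) - 92902)*(-174*(150 + 7) - 40476) = (505 - 92902)*(-174*(150 + 7) - 40476) = -92397*(-174*157 - 40476) = -92397*(-27318 - 40476) = -92397*(-67794) = 6263962218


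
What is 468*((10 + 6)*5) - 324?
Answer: 37116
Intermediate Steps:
468*((10 + 6)*5) - 324 = 468*(16*5) - 324 = 468*80 - 324 = 37440 - 324 = 37116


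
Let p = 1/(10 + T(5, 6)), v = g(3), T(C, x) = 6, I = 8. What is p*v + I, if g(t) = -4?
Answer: 31/4 ≈ 7.7500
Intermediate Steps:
v = -4
p = 1/16 (p = 1/(10 + 6) = 1/16 ≈ 0.062500)
p*v + I = (1/16)*(-4) + 8 = -1/4 + 8 = 31/4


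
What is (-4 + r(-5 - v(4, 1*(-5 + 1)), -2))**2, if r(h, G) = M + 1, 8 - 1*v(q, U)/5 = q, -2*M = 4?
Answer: 25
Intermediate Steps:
M = -2 (M = -1/2*4 = -2)
v(q, U) = 40 - 5*q
r(h, G) = -1 (r(h, G) = -2 + 1 = -1)
(-4 + r(-5 - v(4, 1*(-5 + 1)), -2))**2 = (-4 - 1)**2 = (-5)**2 = 25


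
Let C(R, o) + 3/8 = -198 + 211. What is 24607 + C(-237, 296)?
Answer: 196957/8 ≈ 24620.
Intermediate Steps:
C(R, o) = 101/8 (C(R, o) = -3/8 + (-198 + 211) = -3/8 + 13 = 101/8)
24607 + C(-237, 296) = 24607 + 101/8 = 196957/8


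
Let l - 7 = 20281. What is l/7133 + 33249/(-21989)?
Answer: 208947715/156847537 ≈ 1.3322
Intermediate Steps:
l = 20288 (l = 7 + 20281 = 20288)
l/7133 + 33249/(-21989) = 20288/7133 + 33249/(-21989) = 20288*(1/7133) + 33249*(-1/21989) = 20288/7133 - 33249/21989 = 208947715/156847537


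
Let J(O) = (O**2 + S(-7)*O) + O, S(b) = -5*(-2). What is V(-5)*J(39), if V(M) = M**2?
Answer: 48750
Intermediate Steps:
S(b) = 10
J(O) = O**2 + 11*O (J(O) = (O**2 + 10*O) + O = O**2 + 11*O)
V(-5)*J(39) = (-5)**2*(39*(11 + 39)) = 25*(39*50) = 25*1950 = 48750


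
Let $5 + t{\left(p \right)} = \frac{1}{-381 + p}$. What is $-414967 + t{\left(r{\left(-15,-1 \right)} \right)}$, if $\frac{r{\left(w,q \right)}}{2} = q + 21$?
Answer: $- \frac{141505453}{341} \approx -4.1497 \cdot 10^{5}$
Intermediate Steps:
$r{\left(w,q \right)} = 42 + 2 q$ ($r{\left(w,q \right)} = 2 \left(q + 21\right) = 2 \left(21 + q\right) = 42 + 2 q$)
$t{\left(p \right)} = -5 + \frac{1}{-381 + p}$
$-414967 + t{\left(r{\left(-15,-1 \right)} \right)} = -414967 + \frac{1906 - 5 \left(42 + 2 \left(-1\right)\right)}{-381 + \left(42 + 2 \left(-1\right)\right)} = -414967 + \frac{1906 - 5 \left(42 - 2\right)}{-381 + \left(42 - 2\right)} = -414967 + \frac{1906 - 200}{-381 + 40} = -414967 + \frac{1906 - 200}{-341} = -414967 - \frac{1706}{341} = - \frac{141505453}{341}$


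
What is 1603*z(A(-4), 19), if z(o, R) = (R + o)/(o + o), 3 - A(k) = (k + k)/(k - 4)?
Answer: 33663/4 ≈ 8415.8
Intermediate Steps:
A(k) = 3 - 2*k/(-4 + k) (A(k) = 3 - (k + k)/(k - 4) = 3 - 2*k/(-4 + k))
z(o, R) = (R + o)/(2*o) (z(o, R) = (R + o)/((2*o)) = (R + o)*(1/(2*o)) = (R + o)/(2*o))
1603*z(A(-4), 19) = 1603*((19 + (-12 - 4)/(-4 - 4))/(2*(((-12 - 4)/(-4 - 4))))) = 1603*((19 - 16/(-8))/(2*((-16/(-8))))) = 1603*((19 - ⅛*(-16))/(2*((-⅛*(-16))))) = 1603*((½)*(19 + 2)/2) = 1603*((½)*(½)*21) = 1603*(21/4) = 33663/4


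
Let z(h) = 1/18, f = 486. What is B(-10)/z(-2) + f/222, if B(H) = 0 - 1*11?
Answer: -7245/37 ≈ -195.81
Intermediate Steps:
B(H) = -11 (B(H) = 0 - 11 = -11)
z(h) = 1/18
B(-10)/z(-2) + f/222 = -11/1/18 + 486/222 = -11*18 + 486*(1/222) = -198 + 81/37 = -7245/37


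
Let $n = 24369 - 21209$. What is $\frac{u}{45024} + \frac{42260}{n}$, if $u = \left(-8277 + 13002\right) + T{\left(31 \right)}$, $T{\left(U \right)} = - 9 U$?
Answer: $\frac{7986515}{592816} \approx 13.472$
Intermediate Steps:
$n = 3160$
$u = 4446$ ($u = \left(-8277 + 13002\right) - 279 = 4725 - 279 = 4446$)
$\frac{u}{45024} + \frac{42260}{n} = \frac{4446}{45024} + \frac{42260}{3160} = 4446 \cdot \frac{1}{45024} + 42260 \cdot \frac{1}{3160} = \frac{741}{7504} + \frac{2113}{158} = \frac{7986515}{592816}$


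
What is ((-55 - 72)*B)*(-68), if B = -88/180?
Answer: -189992/45 ≈ -4222.0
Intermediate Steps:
B = -22/45 (B = -88*1/180 = -22/45 ≈ -0.48889)
((-55 - 72)*B)*(-68) = ((-55 - 72)*(-22/45))*(-68) = -127*(-22/45)*(-68) = (2794/45)*(-68) = -189992/45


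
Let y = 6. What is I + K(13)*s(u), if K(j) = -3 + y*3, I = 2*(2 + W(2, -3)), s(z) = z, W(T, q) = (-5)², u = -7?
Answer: -51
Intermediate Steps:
W(T, q) = 25
I = 54 (I = 2*(2 + 25) = 2*27 = 54)
K(j) = 15 (K(j) = -3 + 6*3 = -3 + 18 = 15)
I + K(13)*s(u) = 54 + 15*(-7) = 54 - 105 = -51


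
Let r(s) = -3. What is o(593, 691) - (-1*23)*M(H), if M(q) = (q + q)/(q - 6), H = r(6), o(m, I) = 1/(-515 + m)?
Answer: 399/26 ≈ 15.346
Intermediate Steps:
H = -3
M(q) = 2*q/(-6 + q) (M(q) = (2*q)/(-6 + q) = 2*q/(-6 + q))
o(593, 691) - (-1*23)*M(H) = 1/(-515 + 593) - (-1*23)*2*(-3)/(-6 - 3) = 1/78 - (-23)*2*(-3)/(-9) = 1/78 - (-23)*2*(-3)*(-⅑) = 1/78 - (-23)*2/3 = 1/78 - 1*(-46/3) = 1/78 + 46/3 = 399/26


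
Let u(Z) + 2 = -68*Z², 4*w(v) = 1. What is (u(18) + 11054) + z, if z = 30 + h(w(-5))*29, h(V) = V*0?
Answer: -10950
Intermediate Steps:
w(v) = ¼ (w(v) = (¼)*1 = ¼)
h(V) = 0
z = 30 (z = 30 + 0*29 = 30 + 0 = 30)
u(Z) = -2 - 68*Z²
(u(18) + 11054) + z = ((-2 - 68*18²) + 11054) + 30 = ((-2 - 68*324) + 11054) + 30 = ((-2 - 22032) + 11054) + 30 = (-22034 + 11054) + 30 = -10980 + 30 = -10950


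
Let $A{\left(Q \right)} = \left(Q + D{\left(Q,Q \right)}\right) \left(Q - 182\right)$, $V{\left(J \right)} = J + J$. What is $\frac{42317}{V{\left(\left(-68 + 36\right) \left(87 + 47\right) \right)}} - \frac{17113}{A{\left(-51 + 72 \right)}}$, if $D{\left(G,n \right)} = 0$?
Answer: $\frac{3687311}{28995456} \approx 0.12717$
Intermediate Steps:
$V{\left(J \right)} = 2 J$
$A{\left(Q \right)} = Q \left(-182 + Q\right)$ ($A{\left(Q \right)} = \left(Q + 0\right) \left(Q - 182\right) = Q \left(-182 + Q\right)$)
$\frac{42317}{V{\left(\left(-68 + 36\right) \left(87 + 47\right) \right)}} - \frac{17113}{A{\left(-51 + 72 \right)}} = \frac{42317}{2 \left(-68 + 36\right) \left(87 + 47\right)} - \frac{17113}{\left(-51 + 72\right) \left(-182 + \left(-51 + 72\right)\right)} = \frac{42317}{2 \left(\left(-32\right) 134\right)} - \frac{17113}{21 \left(-182 + 21\right)} = \frac{42317}{2 \left(-4288\right)} - \frac{17113}{21 \left(-161\right)} = \frac{42317}{-8576} - \frac{17113}{-3381} = 42317 \left(- \frac{1}{8576}\right) - - \frac{17113}{3381} = - \frac{42317}{8576} + \frac{17113}{3381} = \frac{3687311}{28995456}$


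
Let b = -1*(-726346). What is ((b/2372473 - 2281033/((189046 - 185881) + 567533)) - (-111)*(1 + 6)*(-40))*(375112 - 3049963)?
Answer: 112574442264073175423271/1353965596154 ≈ 8.3144e+10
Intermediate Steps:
b = 726346
((b/2372473 - 2281033/((189046 - 185881) + 567533)) - (-111)*(1 + 6)*(-40))*(375112 - 3049963) = ((726346/2372473 - 2281033/((189046 - 185881) + 567533)) - (-111)*(1 + 6)*(-40))*(375112 - 3049963) = ((726346*(1/2372473) - 2281033/(3165 + 567533)) - (-111)*7*(-40))*(-2674851) = ((726346/2372473 - 2281033/570698) - 111*(-7)*(-40))*(-2674851) = ((726346/2372473 - 2281033*1/570698) + 777*(-40))*(-2674851) = ((726346/2372473 - 2281033/570698) - 31080)*(-2674851) = (-4997164995101/1353965596154 - 31080)*(-2674851) = -42086247893461421/1353965596154*(-2674851) = 112574442264073175423271/1353965596154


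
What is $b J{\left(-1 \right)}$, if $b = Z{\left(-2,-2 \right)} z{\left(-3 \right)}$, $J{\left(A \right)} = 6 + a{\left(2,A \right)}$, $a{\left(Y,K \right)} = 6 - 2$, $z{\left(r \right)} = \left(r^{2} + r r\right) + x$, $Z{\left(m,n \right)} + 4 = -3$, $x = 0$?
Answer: $-1260$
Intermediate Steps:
$Z{\left(m,n \right)} = -7$ ($Z{\left(m,n \right)} = -4 - 3 = -7$)
$z{\left(r \right)} = 2 r^{2}$ ($z{\left(r \right)} = \left(r^{2} + r r\right) + 0 = \left(r^{2} + r^{2}\right) + 0 = 2 r^{2} + 0 = 2 r^{2}$)
$a{\left(Y,K \right)} = 4$ ($a{\left(Y,K \right)} = 6 - 2 = 4$)
$J{\left(A \right)} = 10$ ($J{\left(A \right)} = 6 + 4 = 10$)
$b = -126$ ($b = - 7 \cdot 2 \left(-3\right)^{2} = - 7 \cdot 2 \cdot 9 = \left(-7\right) 18 = -126$)
$b J{\left(-1 \right)} = \left(-126\right) 10 = -1260$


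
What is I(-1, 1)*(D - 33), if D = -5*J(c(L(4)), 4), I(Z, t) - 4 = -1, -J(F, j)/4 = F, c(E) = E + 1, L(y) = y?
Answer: 201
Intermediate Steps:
c(E) = 1 + E
J(F, j) = -4*F
I(Z, t) = 3 (I(Z, t) = 4 - 1 = 3)
D = 100 (D = -(-20)*(1 + 4) = -(-20)*5 = -5*(-20) = 100)
I(-1, 1)*(D - 33) = 3*(100 - 33) = 3*67 = 201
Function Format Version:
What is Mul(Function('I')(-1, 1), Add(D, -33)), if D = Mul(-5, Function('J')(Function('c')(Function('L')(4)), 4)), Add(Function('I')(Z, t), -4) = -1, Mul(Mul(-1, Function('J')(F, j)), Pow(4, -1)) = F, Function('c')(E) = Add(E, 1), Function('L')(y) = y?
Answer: 201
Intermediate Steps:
Function('c')(E) = Add(1, E)
Function('J')(F, j) = Mul(-4, F)
Function('I')(Z, t) = 3 (Function('I')(Z, t) = Add(4, -1) = 3)
D = 100 (D = Mul(-5, Mul(-4, Add(1, 4))) = Mul(-5, Mul(-4, 5)) = Mul(-5, -20) = 100)
Mul(Function('I')(-1, 1), Add(D, -33)) = Mul(3, Add(100, -33)) = Mul(3, 67) = 201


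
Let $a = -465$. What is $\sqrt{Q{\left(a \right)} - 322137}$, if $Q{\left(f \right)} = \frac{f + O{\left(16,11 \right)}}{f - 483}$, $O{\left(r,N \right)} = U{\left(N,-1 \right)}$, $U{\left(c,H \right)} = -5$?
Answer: $\frac{i \sqrt{72376341222}}{474} \approx 567.57 i$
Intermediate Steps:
$O{\left(r,N \right)} = -5$
$Q{\left(f \right)} = \frac{-5 + f}{-483 + f}$ ($Q{\left(f \right)} = \frac{f - 5}{f - 483} = \frac{-5 + f}{-483 + f}$)
$\sqrt{Q{\left(a \right)} - 322137} = \sqrt{\frac{-5 - 465}{-483 - 465} - 322137} = \sqrt{\frac{1}{-948} \left(-470\right) - 322137} = \sqrt{\left(- \frac{1}{948}\right) \left(-470\right) - 322137} = \sqrt{\frac{235}{474} - 322137} = \sqrt{- \frac{152692703}{474}} = \frac{i \sqrt{72376341222}}{474}$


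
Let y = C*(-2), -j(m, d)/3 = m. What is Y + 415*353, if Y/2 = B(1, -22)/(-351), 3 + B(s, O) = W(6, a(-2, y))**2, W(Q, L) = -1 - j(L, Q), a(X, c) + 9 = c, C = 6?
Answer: 51411559/351 ≈ 1.4647e+5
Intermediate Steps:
j(m, d) = -3*m
y = -12 (y = 6*(-2) = -12)
a(X, c) = -9 + c
W(Q, L) = -1 + 3*L (W(Q, L) = -1 - (-3)*L = -1 + 3*L)
B(s, O) = 4093 (B(s, O) = -3 + (-1 + 3*(-9 - 12))**2 = -3 + (-1 + 3*(-21))**2 = -3 + (-1 - 63)**2 = -3 + (-64)**2 = -3 + 4096 = 4093)
Y = -8186/351 (Y = 2*(4093/(-351)) = 2*(4093*(-1/351)) = 2*(-4093/351) = -8186/351 ≈ -23.322)
Y + 415*353 = -8186/351 + 415*353 = -8186/351 + 146495 = 51411559/351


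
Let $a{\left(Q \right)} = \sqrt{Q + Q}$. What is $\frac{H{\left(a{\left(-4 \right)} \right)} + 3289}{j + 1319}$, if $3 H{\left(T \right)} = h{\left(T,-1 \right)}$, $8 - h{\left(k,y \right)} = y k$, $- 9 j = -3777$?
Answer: $\frac{9875}{5216} + \frac{i \sqrt{2}}{2608} \approx 1.8932 + 0.00054226 i$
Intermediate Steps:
$j = \frac{1259}{3}$ ($j = \left(- \frac{1}{9}\right) \left(-3777\right) = \frac{1259}{3} \approx 419.67$)
$a{\left(Q \right)} = \sqrt{2} \sqrt{Q}$ ($a{\left(Q \right)} = \sqrt{2 Q} = \sqrt{2} \sqrt{Q}$)
$h{\left(k,y \right)} = 8 - k y$ ($h{\left(k,y \right)} = 8 - y k = 8 - k y$)
$H{\left(T \right)} = \frac{8}{3} + \frac{T}{3}$ ($H{\left(T \right)} = \frac{8 - T \left(-1\right)}{3} = \frac{8 + T}{3} = \frac{8}{3} + \frac{T}{3}$)
$\frac{H{\left(a{\left(-4 \right)} \right)} + 3289}{j + 1319} = \frac{\left(\frac{8}{3} + \frac{\sqrt{2} \sqrt{-4}}{3}\right) + 3289}{\frac{1259}{3} + 1319} = \frac{\left(\frac{8}{3} + \frac{\sqrt{2} \cdot 2 i}{3}\right) + 3289}{\frac{5216}{3}} = \left(\left(\frac{8}{3} + \frac{2 i \sqrt{2}}{3}\right) + 3289\right) \frac{3}{5216} = \left(\frac{9875}{3} + \frac{2 i \sqrt{2}}{3}\right) \frac{3}{5216} = \frac{9875}{5216} + \frac{i \sqrt{2}}{2608}$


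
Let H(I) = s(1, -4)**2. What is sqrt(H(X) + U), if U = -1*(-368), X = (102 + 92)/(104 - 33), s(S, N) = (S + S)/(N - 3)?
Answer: 6*sqrt(501)/7 ≈ 19.185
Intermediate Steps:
s(S, N) = 2*S/(-3 + N) (s(S, N) = (2*S)/(-3 + N) = 2*S/(-3 + N))
X = 194/71 ≈ 2.7324
H(I) = 4/49 (H(I) = (2*1/(-3 - 4))**2 = (2*1/(-7))**2 = (2*1*(-1/7))**2 = (-2/7)**2 = 4/49)
U = 368
sqrt(H(X) + U) = sqrt(4/49 + 368) = sqrt(18036/49) = 6*sqrt(501)/7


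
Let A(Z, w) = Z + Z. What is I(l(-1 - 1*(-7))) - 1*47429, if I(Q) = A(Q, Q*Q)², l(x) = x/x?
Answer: -47425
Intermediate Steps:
l(x) = 1
A(Z, w) = 2*Z
I(Q) = 4*Q² (I(Q) = (2*Q)² = 4*Q²)
I(l(-1 - 1*(-7))) - 1*47429 = 4*1² - 1*47429 = 4*1 - 47429 = 4 - 47429 = -47425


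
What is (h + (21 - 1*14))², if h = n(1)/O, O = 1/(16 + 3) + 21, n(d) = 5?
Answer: 335241/6400 ≈ 52.381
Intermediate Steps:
O = 400/19 (O = 1/19 + 21 = 400/19 ≈ 21.053)
h = 19/80 (h = 5/(400/19) = 5*(19/400) = 19/80 ≈ 0.23750)
(h + (21 - 1*14))² = (19/80 + (21 - 1*14))² = (19/80 + (21 - 14))² = (19/80 + 7)² = (579/80)² = 335241/6400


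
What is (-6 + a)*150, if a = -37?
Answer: -6450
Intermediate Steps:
(-6 + a)*150 = (-6 - 37)*150 = -43*150 = -6450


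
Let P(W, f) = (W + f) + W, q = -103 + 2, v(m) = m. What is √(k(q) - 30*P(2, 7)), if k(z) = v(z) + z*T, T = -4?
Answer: 3*I*√3 ≈ 5.1962*I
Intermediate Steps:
q = -101
k(z) = -3*z (k(z) = z + z*(-4) = z - 4*z = -3*z)
P(W, f) = f + 2*W
√(k(q) - 30*P(2, 7)) = √(-3*(-101) - 30*(7 + 2*2)) = √(303 - 30*(7 + 4)) = √(303 - 30*11) = √(303 - 330) = √(-27) = 3*I*√3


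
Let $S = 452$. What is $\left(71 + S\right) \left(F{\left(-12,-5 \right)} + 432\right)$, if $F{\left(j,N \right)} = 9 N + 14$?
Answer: $209723$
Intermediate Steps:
$F{\left(j,N \right)} = 14 + 9 N$
$\left(71 + S\right) \left(F{\left(-12,-5 \right)} + 432\right) = \left(71 + 452\right) \left(\left(14 + 9 \left(-5\right)\right) + 432\right) = 523 \left(\left(14 - 45\right) + 432\right) = 523 \left(-31 + 432\right) = 523 \cdot 401 = 209723$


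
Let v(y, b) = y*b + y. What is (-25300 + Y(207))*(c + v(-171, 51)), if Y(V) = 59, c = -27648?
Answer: 922306140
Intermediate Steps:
v(y, b) = y + b*y (v(y, b) = b*y + y = y + b*y)
(-25300 + Y(207))*(c + v(-171, 51)) = (-25300 + 59)*(-27648 - 171*(1 + 51)) = -25241*(-27648 - 171*52) = -25241*(-27648 - 8892) = -25241*(-36540) = 922306140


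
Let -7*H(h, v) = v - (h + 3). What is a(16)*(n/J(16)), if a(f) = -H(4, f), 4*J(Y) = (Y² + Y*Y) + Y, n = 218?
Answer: 327/154 ≈ 2.1234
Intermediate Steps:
J(Y) = Y²/2 + Y/4 (J(Y) = ((Y² + Y*Y) + Y)/4 = ((Y² + Y²) + Y)/4 = (2*Y² + Y)/4 = (Y + 2*Y²)/4 = Y²/2 + Y/4)
H(h, v) = 3/7 - v/7 + h/7 (H(h, v) = -(v - (h + 3))/7 = -(v - (3 + h))/7 = -(v + (-3 - h))/7 = -(-3 + v - h)/7 = 3/7 - v/7 + h/7)
a(f) = -1 + f/7 (a(f) = -(3/7 - f/7 + (⅐)*4) = -(3/7 - f/7 + 4/7) = -(1 - f/7) = -1 + f/7)
a(16)*(n/J(16)) = (-1 + (⅐)*16)*(218/(((¼)*16*(1 + 2*16)))) = (-1 + 16/7)*(218/(((¼)*16*(1 + 32)))) = 9*(218/(((¼)*16*33)))/7 = 9*(218/132)/7 = 9*(218*(1/132))/7 = (9/7)*(109/66) = 327/154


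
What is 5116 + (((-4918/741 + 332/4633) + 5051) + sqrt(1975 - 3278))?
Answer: 34881310769/3433053 + I*sqrt(1303) ≈ 10160.0 + 36.097*I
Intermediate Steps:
5116 + (((-4918/741 + 332/4633) + 5051) + sqrt(1975 - 3278)) = 5116 + (((-4918*1/741 + 332*(1/4633)) + 5051) + sqrt(-1303)) = 5116 + (((-4918/741 + 332/4633) + 5051) + I*sqrt(1303)) = 5116 + ((-22539082/3433053 + 5051) + I*sqrt(1303)) = 5116 + (17317811621/3433053 + I*sqrt(1303)) = 34881310769/3433053 + I*sqrt(1303)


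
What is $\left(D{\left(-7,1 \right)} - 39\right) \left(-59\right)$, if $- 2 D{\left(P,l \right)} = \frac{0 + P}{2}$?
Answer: $\frac{8791}{4} \approx 2197.8$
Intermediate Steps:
$D{\left(P,l \right)} = - \frac{P}{4}$ ($D{\left(P,l \right)} = - \frac{\left(0 + P\right) \frac{1}{2}}{2} = - \frac{P \frac{1}{2}}{2} = - \frac{\frac{1}{2} P}{2} = - \frac{P}{4}$)
$\left(D{\left(-7,1 \right)} - 39\right) \left(-59\right) = \left(\left(- \frac{1}{4}\right) \left(-7\right) - 39\right) \left(-59\right) = \left(\frac{7}{4} - 39\right) \left(-59\right) = \left(- \frac{149}{4}\right) \left(-59\right) = \frac{8791}{4}$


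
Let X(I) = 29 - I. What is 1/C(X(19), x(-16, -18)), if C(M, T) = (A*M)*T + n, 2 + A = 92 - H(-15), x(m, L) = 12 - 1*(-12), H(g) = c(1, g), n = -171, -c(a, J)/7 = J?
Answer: -1/3771 ≈ -0.00026518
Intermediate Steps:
c(a, J) = -7*J
H(g) = -7*g
x(m, L) = 24 (x(m, L) = 12 + 12 = 24)
A = -15 (A = -2 + (92 - (-7)*(-15)) = -2 + (92 - 1*105) = -2 + (92 - 105) = -2 - 13 = -15)
C(M, T) = -171 - 15*M*T (C(M, T) = (-15*M)*T - 171 = -15*M*T - 171 = -171 - 15*M*T)
1/C(X(19), x(-16, -18)) = 1/(-171 - 15*(29 - 1*19)*24) = 1/(-171 - 15*(29 - 19)*24) = 1/(-171 - 15*10*24) = 1/(-171 - 3600) = 1/(-3771) = -1/3771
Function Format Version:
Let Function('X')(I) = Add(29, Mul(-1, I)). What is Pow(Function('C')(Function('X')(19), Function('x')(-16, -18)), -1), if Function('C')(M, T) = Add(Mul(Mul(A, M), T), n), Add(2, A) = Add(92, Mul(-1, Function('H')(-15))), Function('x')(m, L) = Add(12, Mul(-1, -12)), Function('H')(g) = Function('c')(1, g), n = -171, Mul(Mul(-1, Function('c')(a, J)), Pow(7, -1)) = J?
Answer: Rational(-1, 3771) ≈ -0.00026518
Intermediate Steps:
Function('c')(a, J) = Mul(-7, J)
Function('H')(g) = Mul(-7, g)
Function('x')(m, L) = 24 (Function('x')(m, L) = Add(12, 12) = 24)
A = -15 (A = Add(-2, Add(92, Mul(-1, Mul(-7, -15)))) = Add(-2, Add(92, Mul(-1, 105))) = Add(-2, Add(92, -105)) = Add(-2, -13) = -15)
Function('C')(M, T) = Add(-171, Mul(-15, M, T)) (Function('C')(M, T) = Add(Mul(Mul(-15, M), T), -171) = Add(Mul(-15, M, T), -171) = Add(-171, Mul(-15, M, T)))
Pow(Function('C')(Function('X')(19), Function('x')(-16, -18)), -1) = Pow(Add(-171, Mul(-15, Add(29, Mul(-1, 19)), 24)), -1) = Pow(Add(-171, Mul(-15, Add(29, -19), 24)), -1) = Pow(Add(-171, Mul(-15, 10, 24)), -1) = Pow(Add(-171, -3600), -1) = Pow(-3771, -1) = Rational(-1, 3771)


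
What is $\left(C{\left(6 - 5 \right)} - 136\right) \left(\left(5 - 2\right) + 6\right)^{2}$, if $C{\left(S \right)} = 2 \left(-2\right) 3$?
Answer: $-11988$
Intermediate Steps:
$C{\left(S \right)} = -12$ ($C{\left(S \right)} = \left(-4\right) 3 = -12$)
$\left(C{\left(6 - 5 \right)} - 136\right) \left(\left(5 - 2\right) + 6\right)^{2} = \left(-12 - 136\right) \left(\left(5 - 2\right) + 6\right)^{2} = - 148 \left(3 + 6\right)^{2} = - 148 \cdot 9^{2} = \left(-148\right) 81 = -11988$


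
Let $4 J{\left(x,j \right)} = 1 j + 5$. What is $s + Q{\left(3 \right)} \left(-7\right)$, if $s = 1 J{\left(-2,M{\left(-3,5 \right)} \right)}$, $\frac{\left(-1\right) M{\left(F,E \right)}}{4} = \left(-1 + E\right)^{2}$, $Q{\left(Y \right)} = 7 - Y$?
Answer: $- \frac{171}{4} \approx -42.75$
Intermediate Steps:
$M{\left(F,E \right)} = - 4 \left(-1 + E\right)^{2}$
$J{\left(x,j \right)} = \frac{5}{4} + \frac{j}{4}$ ($J{\left(x,j \right)} = \frac{1 j + 5}{4} = \frac{j + 5}{4} = \frac{5 + j}{4} = \frac{5}{4} + \frac{j}{4}$)
$s = - \frac{59}{4}$ ($s = 1 \left(\frac{5}{4} + \frac{\left(-4\right) \left(-1 + 5\right)^{2}}{4}\right) = 1 \left(\frac{5}{4} + \frac{\left(-4\right) 4^{2}}{4}\right) = 1 \left(\frac{5}{4} + \frac{\left(-4\right) 16}{4}\right) = 1 \left(\frac{5}{4} + \frac{1}{4} \left(-64\right)\right) = 1 \left(\frac{5}{4} - 16\right) = 1 \left(- \frac{59}{4}\right) = - \frac{59}{4} \approx -14.75$)
$s + Q{\left(3 \right)} \left(-7\right) = - \frac{59}{4} + \left(7 - 3\right) \left(-7\right) = - \frac{59}{4} + 4 \left(-7\right) = - \frac{59}{4} - 28 = - \frac{171}{4}$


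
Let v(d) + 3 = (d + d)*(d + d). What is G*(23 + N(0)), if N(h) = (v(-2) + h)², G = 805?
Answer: 154560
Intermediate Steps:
v(d) = -3 + 4*d² (v(d) = -3 + (d + d)*(d + d) = -3 + (2*d)*(2*d) = -3 + 4*d²)
N(h) = (13 + h)² (N(h) = ((-3 + 4*(-2)²) + h)² = ((-3 + 4*4) + h)² = ((-3 + 16) + h)² = (13 + h)²)
G*(23 + N(0)) = 805*(23 + (13 + 0)²) = 805*(23 + 13²) = 805*(23 + 169) = 805*192 = 154560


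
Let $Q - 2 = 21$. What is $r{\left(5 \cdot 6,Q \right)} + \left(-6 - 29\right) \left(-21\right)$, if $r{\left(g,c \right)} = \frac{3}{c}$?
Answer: $\frac{16908}{23} \approx 735.13$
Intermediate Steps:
$Q = 23$ ($Q = 2 + 21 = 23$)
$r{\left(5 \cdot 6,Q \right)} + \left(-6 - 29\right) \left(-21\right) = \frac{3}{23} + \left(-6 - 29\right) \left(-21\right) = 3 \cdot \frac{1}{23} - -735 = \frac{3}{23} + 735 = \frac{16908}{23}$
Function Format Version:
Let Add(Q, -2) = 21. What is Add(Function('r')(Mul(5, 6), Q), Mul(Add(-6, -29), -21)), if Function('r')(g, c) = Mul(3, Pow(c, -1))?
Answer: Rational(16908, 23) ≈ 735.13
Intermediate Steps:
Q = 23 (Q = Add(2, 21) = 23)
Add(Function('r')(Mul(5, 6), Q), Mul(Add(-6, -29), -21)) = Add(Mul(3, Pow(23, -1)), Mul(Add(-6, -29), -21)) = Add(Mul(3, Rational(1, 23)), Mul(-35, -21)) = Add(Rational(3, 23), 735) = Rational(16908, 23)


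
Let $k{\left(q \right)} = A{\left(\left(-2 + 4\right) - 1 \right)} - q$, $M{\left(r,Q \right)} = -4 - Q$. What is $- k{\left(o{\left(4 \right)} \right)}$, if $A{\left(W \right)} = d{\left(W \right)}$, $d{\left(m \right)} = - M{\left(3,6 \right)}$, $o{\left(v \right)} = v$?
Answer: $-6$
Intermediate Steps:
$d{\left(m \right)} = 10$ ($d{\left(m \right)} = - (-4 - 6) = \left(-1\right) \left(-10\right) = 10$)
$A{\left(W \right)} = 10$
$k{\left(q \right)} = 10 - q$
$- k{\left(o{\left(4 \right)} \right)} = - (10 - 4) = \left(-1\right) 6 = -6$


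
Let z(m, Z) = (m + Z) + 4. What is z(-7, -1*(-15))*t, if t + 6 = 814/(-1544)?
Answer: -15117/193 ≈ -78.326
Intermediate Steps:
z(m, Z) = 4 + Z + m (z(m, Z) = (Z + m) + 4 = 4 + Z + m)
t = -5039/772 (t = -6 + 814/(-1544) = -6 + 814*(-1/1544) = -6 - 407/772 = -5039/772 ≈ -6.5272)
z(-7, -1*(-15))*t = (4 - 1*(-15) - 7)*(-5039/772) = (4 + 15 - 7)*(-5039/772) = 12*(-5039/772) = -15117/193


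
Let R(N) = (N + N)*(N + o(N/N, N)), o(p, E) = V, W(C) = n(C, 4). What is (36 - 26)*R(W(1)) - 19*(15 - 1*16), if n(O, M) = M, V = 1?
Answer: 419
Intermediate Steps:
W(C) = 4
o(p, E) = 1
R(N) = 2*N*(1 + N) (R(N) = (N + N)*(N + 1) = (2*N)*(1 + N) = 2*N*(1 + N))
(36 - 26)*R(W(1)) - 19*(15 - 1*16) = (36 - 26)*(2*4*(1 + 4)) - 19*(15 - 1*16) = 10*(2*4*5) - 19*(15 - 16) = 10*40 - 19*(-1) = 400 + 19 = 419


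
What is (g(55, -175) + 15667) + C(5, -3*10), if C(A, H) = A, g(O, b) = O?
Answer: 15727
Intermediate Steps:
(g(55, -175) + 15667) + C(5, -3*10) = (55 + 15667) + 5 = 15722 + 5 = 15727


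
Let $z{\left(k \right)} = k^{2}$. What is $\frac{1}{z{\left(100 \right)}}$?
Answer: $\frac{1}{10000} \approx 0.0001$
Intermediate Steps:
$\frac{1}{z{\left(100 \right)}} = \frac{1}{100^{2}} = \frac{1}{10000}$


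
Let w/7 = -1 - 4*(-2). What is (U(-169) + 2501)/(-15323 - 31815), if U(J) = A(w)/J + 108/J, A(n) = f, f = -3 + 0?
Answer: -211282/3983161 ≈ -0.053044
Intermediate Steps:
w = 49 (w = 7*(-1 - 4*(-2)) = 7*(-1 + 8) = 7*7 = 49)
f = -3
A(n) = -3
U(J) = 105/J (U(J) = -3/J + 108/J = 105/J)
(U(-169) + 2501)/(-15323 - 31815) = (105/(-169) + 2501)/(-15323 - 31815) = (105*(-1/169) + 2501)/(-47138) = (-105/169 + 2501)*(-1/47138) = (422564/169)*(-1/47138) = -211282/3983161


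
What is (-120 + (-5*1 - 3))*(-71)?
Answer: 9088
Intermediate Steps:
(-120 + (-5*1 - 3))*(-71) = (-120 + (-5 - 3))*(-71) = (-120 - 8)*(-71) = -128*(-71) = 9088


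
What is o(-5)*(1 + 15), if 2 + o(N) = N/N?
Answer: -16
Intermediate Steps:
o(N) = -1 (o(N) = -2 + N/N = -2 + 1 = -1)
o(-5)*(1 + 15) = -(1 + 15) = -1*16 = -16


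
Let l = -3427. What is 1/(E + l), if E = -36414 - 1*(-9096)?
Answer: -1/30745 ≈ -3.2526e-5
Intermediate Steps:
E = -27318 (E = -36414 + 9096 = -27318)
1/(E + l) = 1/(-27318 - 3427) = 1/(-30745) = -1/30745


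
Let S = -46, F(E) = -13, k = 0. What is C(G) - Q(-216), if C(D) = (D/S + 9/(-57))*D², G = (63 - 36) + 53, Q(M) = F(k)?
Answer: -5299919/437 ≈ -12128.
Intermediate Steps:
Q(M) = -13
G = 80 (G = 27 + 53 = 80)
C(D) = D²*(-3/19 - D/46) (C(D) = (D/(-46) + 9/(-57))*D² = (D*(-1/46) + 9*(-1/57))*D² = (-D/46 - 3/19)*D² = (-3/19 - D/46)*D² = D²*(-3/19 - D/46))
C(G) - Q(-216) = (1/874)*80²*(-138 - 19*80) - 1*(-13) = (1/874)*6400*(-138 - 1520) + 13 = (1/874)*6400*(-1658) + 13 = -5305600/437 + 13 = -5299919/437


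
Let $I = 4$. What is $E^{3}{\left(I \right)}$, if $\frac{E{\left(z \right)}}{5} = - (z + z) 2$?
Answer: $-512000$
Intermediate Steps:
$E{\left(z \right)} = - 20 z$ ($E{\left(z \right)} = 5 - (z + z) 2 = 5 - 2 z 2 = 5 \left(- 4 z\right) = - 20 z$)
$E^{3}{\left(I \right)} = \left(\left(-20\right) 4\right)^{3} = \left(-80\right)^{3} = -512000$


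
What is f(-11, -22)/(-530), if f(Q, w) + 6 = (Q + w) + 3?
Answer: 18/265 ≈ 0.067924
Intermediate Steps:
f(Q, w) = -3 + Q + w (f(Q, w) = -6 + ((Q + w) + 3) = -6 + (3 + Q + w) = -3 + Q + w)
f(-11, -22)/(-530) = (-3 - 11 - 22)/(-530) = -36*(-1/530) = 18/265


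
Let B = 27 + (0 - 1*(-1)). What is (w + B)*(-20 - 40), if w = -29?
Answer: 60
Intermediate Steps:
B = 28 (B = 27 + (0 + 1) = 27 + 1 = 28)
(w + B)*(-20 - 40) = (-29 + 28)*(-20 - 40) = -1*(-60) = 60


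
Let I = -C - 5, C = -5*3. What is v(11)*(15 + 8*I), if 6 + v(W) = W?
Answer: 475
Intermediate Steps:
v(W) = -6 + W
C = -15
I = 10 (I = -1*(-15) - 5 = 15 - 5 = 10)
v(11)*(15 + 8*I) = (-6 + 11)*(15 + 8*10) = 5*(15 + 80) = 5*95 = 475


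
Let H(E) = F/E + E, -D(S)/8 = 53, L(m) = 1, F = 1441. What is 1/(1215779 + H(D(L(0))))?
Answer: 424/515309079 ≈ 8.2281e-7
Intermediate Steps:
D(S) = -424 (D(S) = -8*53 = -424)
H(E) = E + 1441/E (H(E) = 1441/E + E = E + 1441/E)
1/(1215779 + H(D(L(0)))) = 1/(1215779 + (-424 + 1441/(-424))) = 1/(1215779 + (-424 + 1441*(-1/424))) = 1/(1215779 + (-424 - 1441/424)) = 1/(1215779 - 181217/424) = 1/(515309079/424) = 424/515309079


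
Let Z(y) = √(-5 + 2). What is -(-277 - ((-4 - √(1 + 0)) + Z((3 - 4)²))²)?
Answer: 299 - 10*I*√3 ≈ 299.0 - 17.32*I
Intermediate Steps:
Z(y) = I*√3 (Z(y) = √(-3) = I*√3)
-(-277 - ((-4 - √(1 + 0)) + Z((3 - 4)²))²) = -(-277 - ((-4 - √(1 + 0)) + I*√3)²) = -(-277 - ((-4 - √1) + I*√3)²) = -(-277 - ((-4 - 1*1) + I*√3)²) = -(-277 - ((-4 - 1) + I*√3)²) = -(-277 - (-5 + I*√3)²) = 277 + (-5 + I*√3)²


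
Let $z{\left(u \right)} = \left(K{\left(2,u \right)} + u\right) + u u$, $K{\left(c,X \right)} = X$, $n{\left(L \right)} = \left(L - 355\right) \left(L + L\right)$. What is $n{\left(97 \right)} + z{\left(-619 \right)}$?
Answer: $331871$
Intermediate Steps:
$n{\left(L \right)} = 2 L \left(-355 + L\right)$ ($n{\left(L \right)} = \left(-355 + L\right) 2 L = 2 L \left(-355 + L\right)$)
$z{\left(u \right)} = u^{2} + 2 u$ ($z{\left(u \right)} = \left(u + u\right) + u u = 2 u + u^{2} = u^{2} + 2 u$)
$n{\left(97 \right)} + z{\left(-619 \right)} = 2 \cdot 97 \left(-355 + 97\right) - 619 \left(2 - 619\right) = 2 \cdot 97 \left(-258\right) - -381923 = -50052 + 381923 = 331871$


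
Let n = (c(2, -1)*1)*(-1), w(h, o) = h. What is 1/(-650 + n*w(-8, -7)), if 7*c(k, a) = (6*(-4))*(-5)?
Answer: -7/3590 ≈ -0.0019499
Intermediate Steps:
c(k, a) = 120/7 (c(k, a) = ((6*(-4))*(-5))/7 = (-24*(-5))/7 = (1/7)*120 = 120/7)
n = -120/7 (n = ((120/7)*1)*(-1) = (120/7)*(-1) = -120/7 ≈ -17.143)
1/(-650 + n*w(-8, -7)) = 1/(-650 - 120/7*(-8)) = 1/(-650 + 960/7) = 1/(-3590/7) = -7/3590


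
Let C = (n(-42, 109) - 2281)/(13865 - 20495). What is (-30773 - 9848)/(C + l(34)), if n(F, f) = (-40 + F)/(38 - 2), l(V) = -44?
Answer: 4847710140/5209861 ≈ 930.49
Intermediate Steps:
n(F, f) = -10/9 + F/36 (n(F, f) = (-40 + F)/36 = (-40 + F)*(1/36) = -10/9 + F/36)
C = 41099/119340 (C = ((-10/9 + (1/36)*(-42)) - 2281)/(13865 - 20495) = ((-10/9 - 7/6) - 2281)/(-6630) = (-41/18 - 2281)*(-1/6630) = -41099/18*(-1/6630) = 41099/119340 ≈ 0.34439)
(-30773 - 9848)/(C + l(34)) = (-30773 - 9848)/(41099/119340 - 44) = -40621/(-5209861/119340) = -40621*(-119340/5209861) = 4847710140/5209861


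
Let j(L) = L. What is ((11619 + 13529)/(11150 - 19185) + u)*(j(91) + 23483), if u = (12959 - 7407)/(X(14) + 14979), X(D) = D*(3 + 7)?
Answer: -7911488431608/121481165 ≈ -65125.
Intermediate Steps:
X(D) = 10*D (X(D) = D*10 = 10*D)
u = 5552/15119 (u = (12959 - 7407)/(10*14 + 14979) = 5552/(140 + 14979) = 5552/15119 ≈ 0.36722)
((11619 + 13529)/(11150 - 19185) + u)*(j(91) + 23483) = ((11619 + 13529)/(11150 - 19185) + 5552/15119)*(91 + 23483) = (25148/(-8035) + 5552/15119)*23574 = (25148*(-1/8035) + 5552/15119)*23574 = (-25148/8035 + 5552/15119)*23574 = -335602292/121481165*23574 = -7911488431608/121481165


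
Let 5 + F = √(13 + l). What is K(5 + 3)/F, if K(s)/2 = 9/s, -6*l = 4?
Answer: -135/152 - 9*√111/152 ≈ -1.5120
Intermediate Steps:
l = -⅔ (l = -⅙*4 = -⅔ ≈ -0.66667)
F = -5 + √111/3 (F = -5 + √(13 - ⅔) = -5 + √(37/3) = -5 + √111/3 ≈ -1.4881)
K(s) = 18/s (K(s) = 2*(9/s) = 18/s)
K(5 + 3)/F = (18/(5 + 3))/(-5 + √111/3) = (18/8)/(-5 + √111/3) = (18*(⅛))/(-5 + √111/3) = 9/(4*(-5 + √111/3))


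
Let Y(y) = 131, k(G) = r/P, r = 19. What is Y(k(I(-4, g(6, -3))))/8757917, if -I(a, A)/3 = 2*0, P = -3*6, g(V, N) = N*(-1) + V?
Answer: 131/8757917 ≈ 1.4958e-5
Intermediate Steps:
g(V, N) = V - N (g(V, N) = -N + V = V - N)
P = -18
I(a, A) = 0 (I(a, A) = -6*0 = -3*0 = 0)
k(G) = -19/18 (k(G) = 19/(-18) = 19*(-1/18) = -19/18)
Y(k(I(-4, g(6, -3))))/8757917 = 131/8757917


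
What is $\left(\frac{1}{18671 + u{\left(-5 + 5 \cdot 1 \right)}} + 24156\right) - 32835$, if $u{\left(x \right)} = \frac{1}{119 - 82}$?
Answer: $- \frac{5995696175}{690828} \approx -8679.0$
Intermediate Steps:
$u{\left(x \right)} = \frac{1}{37}$
$\left(\frac{1}{18671 + u{\left(-5 + 5 \cdot 1 \right)}} + 24156\right) - 32835 = \left(\frac{1}{18671 + \frac{1}{37}} + 24156\right) - 32835 = \left(\frac{1}{\frac{690828}{37}} + 24156\right) - 32835 = \left(\frac{37}{690828} + 24156\right) - 32835 = \frac{16687641205}{690828} - 32835 = - \frac{5995696175}{690828}$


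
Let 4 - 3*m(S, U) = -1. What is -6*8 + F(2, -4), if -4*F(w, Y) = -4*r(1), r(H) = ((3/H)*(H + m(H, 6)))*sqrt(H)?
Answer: -40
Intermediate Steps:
m(S, U) = 5/3 (m(S, U) = 4/3 - 1/3*(-1) = 4/3 + 1/3 = 5/3)
r(H) = 3*(5/3 + H)/sqrt(H) (r(H) = ((3/H)*(H + 5/3))*sqrt(H) = ((3/H)*(5/3 + H))*sqrt(H) = (3*(5/3 + H)/H)*sqrt(H) = 3*(5/3 + H)/sqrt(H))
F(w, Y) = 8 (F(w, Y) = -(-1)*(5 + 3*1)/sqrt(1) = -(-1)*1*(5 + 3) = -(-1)*1*8 = -(-1)*8 = -1/4*(-32) = 8)
-6*8 + F(2, -4) = -6*8 + 8 = -48 + 8 = -40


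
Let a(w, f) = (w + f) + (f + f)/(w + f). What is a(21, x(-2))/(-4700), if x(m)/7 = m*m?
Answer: -351/32900 ≈ -0.010669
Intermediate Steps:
x(m) = 7*m**2 (x(m) = 7*(m*m) = 7*m**2)
a(w, f) = f + w + 2*f/(f + w) (a(w, f) = (f + w) + (2*f)/(f + w) = (f + w) + 2*f/(f + w) = f + w + 2*f/(f + w))
a(21, x(-2))/(-4700) = (((7*(-2)**2)**2 + 21**2 + 2*(7*(-2)**2) + 2*(7*(-2)**2)*21)/(7*(-2)**2 + 21))/(-4700) = (((7*4)**2 + 441 + 2*(7*4) + 2*(7*4)*21)/(7*4 + 21))*(-1/4700) = ((28**2 + 441 + 2*28 + 2*28*21)/(28 + 21))*(-1/4700) = ((784 + 441 + 56 + 1176)/49)*(-1/4700) = ((1/49)*2457)*(-1/4700) = (351/7)*(-1/4700) = -351/32900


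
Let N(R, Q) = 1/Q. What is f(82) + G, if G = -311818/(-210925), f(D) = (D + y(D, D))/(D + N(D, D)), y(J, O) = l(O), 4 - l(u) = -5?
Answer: 11295072/4364525 ≈ 2.5879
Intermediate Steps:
l(u) = 9 (l(u) = 4 - 1*(-5) = 4 + 5 = 9)
y(J, O) = 9
f(D) = (9 + D)/(D + 1/D) (f(D) = (D + 9)/(D + 1/D) = (9 + D)/(D + 1/D))
G = 23986/16225 (G = -311818*(-1/210925) = 23986/16225 ≈ 1.4783)
f(82) + G = 82*(9 + 82)/(1 + 82²) + 23986/16225 = 82*91/(1 + 6724) + 23986/16225 = 82*91/6725 + 23986/16225 = 82*(1/6725)*91 + 23986/16225 = 7462/6725 + 23986/16225 = 11295072/4364525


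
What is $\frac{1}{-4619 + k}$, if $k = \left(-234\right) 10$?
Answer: $- \frac{1}{6959} \approx -0.0001437$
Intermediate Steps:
$k = -2340$
$\frac{1}{-4619 + k} = \frac{1}{-4619 - 2340} = \frac{1}{-6959} = - \frac{1}{6959}$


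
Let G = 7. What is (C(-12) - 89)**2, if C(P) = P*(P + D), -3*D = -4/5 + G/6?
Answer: 717409/225 ≈ 3188.5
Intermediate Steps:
D = -11/90 (D = -(-4/5 + 7/6)/3 = -1/3*11/30 = -11/90 ≈ -0.12222)
C(P) = P*(-11/90 + P) (C(P) = P*(P - 11/90) = P*(-11/90 + P))
(C(-12) - 89)**2 = ((1/90)*(-12)*(-11 + 90*(-12)) - 89)**2 = ((1/90)*(-12)*(-11 - 1080) - 89)**2 = ((1/90)*(-12)*(-1091) - 89)**2 = (2182/15 - 89)**2 = (847/15)**2 = 717409/225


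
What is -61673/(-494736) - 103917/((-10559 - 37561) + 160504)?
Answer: -2780026405/3475025664 ≈ -0.80000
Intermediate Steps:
-61673/(-494736) - 103917/((-10559 - 37561) + 160504) = -61673*(-1/494736) - 103917/(-48120 + 160504) = 61673/494736 - 103917/112384 = -2780026405/3475025664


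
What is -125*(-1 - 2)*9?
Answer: 3375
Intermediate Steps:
-125*(-1 - 2)*9 = -(-375)*9 = -125*(-27) = 3375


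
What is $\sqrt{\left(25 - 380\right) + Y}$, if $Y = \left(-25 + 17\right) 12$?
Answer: $i \sqrt{451} \approx 21.237 i$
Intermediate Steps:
$Y = -96$ ($Y = \left(-8\right) 12 = -96$)
$\sqrt{\left(25 - 380\right) + Y} = \sqrt{\left(25 - 380\right) - 96} = \sqrt{-355 - 96} = \sqrt{-451} = i \sqrt{451}$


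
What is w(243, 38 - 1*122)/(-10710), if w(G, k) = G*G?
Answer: -6561/1190 ≈ -5.5134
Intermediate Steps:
w(G, k) = G²
w(243, 38 - 1*122)/(-10710) = 243²/(-10710) = 59049*(-1/10710) = -6561/1190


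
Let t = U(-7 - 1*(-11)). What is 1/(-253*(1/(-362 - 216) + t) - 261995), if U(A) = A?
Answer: -578/152017793 ≈ -3.8022e-6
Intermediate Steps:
t = 4 (t = -7 - 1*(-11) = -7 + 11 = 4)
1/(-253*(1/(-362 - 216) + t) - 261995) = 1/(-253*(1/(-362 - 216) + 4) - 261995) = 1/(-253*(1/(-578) + 4) - 261995) = 1/(-253*(-1/578 + 4) - 261995) = 1/(-253*2311/578 - 261995) = 1/(-584683/578 - 261995) = 1/(-152017793/578) = -578/152017793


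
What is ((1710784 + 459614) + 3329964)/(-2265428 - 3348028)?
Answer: -916727/935576 ≈ -0.97985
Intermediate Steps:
((1710784 + 459614) + 3329964)/(-2265428 - 3348028) = (2170398 + 3329964)/(-5613456) = 5500362*(-1/5613456) = -916727/935576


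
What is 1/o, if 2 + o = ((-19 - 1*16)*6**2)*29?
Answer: -1/36542 ≈ -2.7366e-5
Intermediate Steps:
o = -36542 (o = -2 + ((-19 - 1*16)*6**2)*29 = -2 + ((-19 - 16)*36)*29 = -2 - 35*36*29 = -2 - 1260*29 = -2 - 36540 = -36542)
1/o = 1/(-36542) = -1/36542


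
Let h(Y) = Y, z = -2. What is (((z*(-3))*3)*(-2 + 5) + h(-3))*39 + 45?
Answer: 2034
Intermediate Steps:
(((z*(-3))*3)*(-2 + 5) + h(-3))*39 + 45 = ((-2*(-3)*3)*(-2 + 5) - 3)*39 + 45 = ((6*3)*3 - 3)*39 + 45 = (18*3 - 3)*39 + 45 = (54 - 3)*39 + 45 = 51*39 + 45 = 1989 + 45 = 2034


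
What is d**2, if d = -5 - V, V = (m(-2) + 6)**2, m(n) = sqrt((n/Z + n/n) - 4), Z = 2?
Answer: 793 + 1776*I ≈ 793.0 + 1776.0*I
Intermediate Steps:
m(n) = sqrt(-3 + n/2) (m(n) = sqrt((n/2 + n/n) - 4) = sqrt((n*(1/2) + 1) - 4) = sqrt((n/2 + 1) - 4) = sqrt((1 + n/2) - 4) = sqrt(-3 + n/2))
V = (6 + 2*I)**2 (V = (sqrt(-12 + 2*(-2))/2 + 6)**2 = (sqrt(-12 - 4)/2 + 6)**2 = (sqrt(-16)/2 + 6)**2 = ((4*I)/2 + 6)**2 = (2*I + 6)**2 = (6 + 2*I)**2 ≈ 32.0 + 24.0*I)
d = -37 - 24*I (d = -5 - (32 + 24*I) = -5 + (-32 - 24*I) = -37 - 24*I ≈ -37.0 - 24.0*I)
d**2 = (-37 - 24*I)**2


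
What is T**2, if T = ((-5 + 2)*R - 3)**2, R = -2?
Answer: 81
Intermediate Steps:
T = 9 (T = ((-5 + 2)*(-2) - 3)**2 = (-3*(-2) - 3)**2 = (6 - 3)**2 = 3**2 = 9)
T**2 = 9**2 = 81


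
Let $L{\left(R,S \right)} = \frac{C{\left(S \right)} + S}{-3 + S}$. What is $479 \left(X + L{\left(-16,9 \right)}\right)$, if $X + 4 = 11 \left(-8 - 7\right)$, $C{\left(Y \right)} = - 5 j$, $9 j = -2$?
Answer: $- \frac{4327765}{54} \approx -80144.0$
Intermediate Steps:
$j = - \frac{2}{9}$ ($j = \frac{1}{9} \left(-2\right) = - \frac{2}{9} \approx -0.22222$)
$C{\left(Y \right)} = \frac{10}{9}$ ($C{\left(Y \right)} = \left(-5\right) \left(- \frac{2}{9}\right) = \frac{10}{9}$)
$L{\left(R,S \right)} = \frac{\frac{10}{9} + S}{-3 + S}$
$X = -169$ ($X = -4 + 11 \left(-8 - 7\right) = -4 + 11 \left(-15\right) = -4 - 165 = -169$)
$479 \left(X + L{\left(-16,9 \right)}\right) = 479 \left(-169 + \frac{\frac{10}{9} + 9}{-3 + 9}\right) = 479 \left(-169 + \frac{1}{6} \cdot \frac{91}{9}\right) = 479 \left(-169 + \frac{91}{54}\right) = 479 \left(- \frac{9035}{54}\right) = - \frac{4327765}{54}$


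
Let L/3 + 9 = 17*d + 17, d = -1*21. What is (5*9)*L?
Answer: -47115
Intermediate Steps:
d = -21
L = -1047 (L = -27 + 3*(17*(-21) + 17) = -27 + 3*(-357 + 17) = -27 + 3*(-340) = -27 - 1020 = -1047)
(5*9)*L = (5*9)*(-1047) = 45*(-1047) = -47115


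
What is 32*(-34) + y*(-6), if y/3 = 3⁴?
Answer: -2546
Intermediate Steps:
y = 243 (y = 3*3⁴ = 3*81 = 243)
32*(-34) + y*(-6) = 32*(-34) + 243*(-6) = -1088 - 1458 = -2546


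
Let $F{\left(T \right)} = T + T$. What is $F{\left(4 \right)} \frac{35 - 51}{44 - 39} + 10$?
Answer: $- \frac{78}{5} \approx -15.6$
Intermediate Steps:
$F{\left(T \right)} = 2 T$
$F{\left(4 \right)} \frac{35 - 51}{44 - 39} + 10 = 2 \cdot 4 \frac{35 - 51}{44 - 39} + 10 = 8 \left(- \frac{16}{5}\right) + 10 = - \frac{128}{5} + 10 = - \frac{78}{5}$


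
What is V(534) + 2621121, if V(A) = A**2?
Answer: 2906277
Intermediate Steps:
V(534) + 2621121 = 534**2 + 2621121 = 285156 + 2621121 = 2906277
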